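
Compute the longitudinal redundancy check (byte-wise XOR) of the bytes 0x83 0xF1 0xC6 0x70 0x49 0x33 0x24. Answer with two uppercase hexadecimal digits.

9A

XOR the bytes together:
  start with 0x83
  0x83 ⊕ 0xF1 = 0x72
  0x72 ⊕ 0xC6 = 0xB4
  0xB4 ⊕ 0x70 = 0xC4
  0xC4 ⊕ 0x49 = 0x8D
  0x8D ⊕ 0x33 = 0xBE
  0xBE ⊕ 0x24 = 0x9A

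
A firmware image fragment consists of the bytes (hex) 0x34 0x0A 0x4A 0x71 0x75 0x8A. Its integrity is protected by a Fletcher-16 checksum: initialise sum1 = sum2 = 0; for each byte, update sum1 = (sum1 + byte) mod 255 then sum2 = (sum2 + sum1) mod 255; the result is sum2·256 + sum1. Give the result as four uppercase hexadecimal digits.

5EF9

Running sums (mod 255):
  after byte 0 (0x34): sum1=52, sum2=52
  after byte 1 (0x0A): sum1=62, sum2=114
  after byte 2 (0x4A): sum1=136, sum2=250
  after byte 3 (0x71): sum1=249, sum2=244
  after byte 4 (0x75): sum1=111, sum2=100
  after byte 5 (0x8A): sum1=249, sum2=94
Checksum = sum2·256 + sum1 = 94·256 + 249 = 24313 = 0x5EF9.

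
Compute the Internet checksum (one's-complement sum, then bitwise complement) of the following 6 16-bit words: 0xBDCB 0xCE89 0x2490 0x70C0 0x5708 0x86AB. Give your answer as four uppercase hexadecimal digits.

One's-complement addition (fold any carry out of bit 15 back into bit 0):
  0xBDCB + 0xCE89 = 0x18C54 → wrap carry → 0x8C55
  0x8C55 + 0x2490 = 0x0B0E5
  0xB0E5 + 0x70C0 = 0x121A5 → wrap carry → 0x21A6
  0x21A6 + 0x5708 = 0x078AE
  0x78AE + 0x86AB = 0x0FF59
One's-complement sum = 0xFF59.
Checksum = ~0xFF59 & 0xFFFF = 0x00A6.

00A6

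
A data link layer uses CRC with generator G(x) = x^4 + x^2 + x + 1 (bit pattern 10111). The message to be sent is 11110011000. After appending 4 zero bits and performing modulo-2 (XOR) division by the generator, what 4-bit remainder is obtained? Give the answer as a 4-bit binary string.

0000

Append 4 zeros: 111100110000000. Divide by 10111 (XOR where the leading bit is 1):
  pos 0: 11110 XOR 10111 = 01001
  pos 1: 10010 XOR 10111 = 00101
  pos 3: 10111 XOR 10111 = 00000
Remainder (last 4 bits) = 0000. This is the CRC / FCS.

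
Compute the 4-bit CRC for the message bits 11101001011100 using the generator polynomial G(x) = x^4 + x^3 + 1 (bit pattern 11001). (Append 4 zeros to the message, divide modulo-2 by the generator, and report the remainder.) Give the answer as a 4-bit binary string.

Append 4 zeros: 111010010111000000. Divide by 11001 (XOR where the leading bit is 1):
  pos 0: 11101 XOR 11001 = 00100
  pos 2: 10000 XOR 11001 = 01001
  pos 3: 10011 XOR 11001 = 01010
  pos 4: 10100 XOR 11001 = 01101
  pos 5: 11011 XOR 11001 = 00010
  pos 8: 10110 XOR 11001 = 01111
  pos 9: 11110 XOR 11001 = 00111
  pos 11: 11100 XOR 11001 = 00101
  pos 13: 10100 XOR 11001 = 01101
Remainder (last 4 bits) = 1101. This is the CRC / FCS.

1101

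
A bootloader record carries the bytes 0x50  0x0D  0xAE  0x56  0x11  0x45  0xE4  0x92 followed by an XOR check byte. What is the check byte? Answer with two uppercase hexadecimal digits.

87

XOR the bytes together:
  start with 0x50
  0x50 ⊕ 0x0D = 0x5D
  0x5D ⊕ 0xAE = 0xF3
  0xF3 ⊕ 0x56 = 0xA5
  0xA5 ⊕ 0x11 = 0xB4
  0xB4 ⊕ 0x45 = 0xF1
  0xF1 ⊕ 0xE4 = 0x15
  0x15 ⊕ 0x92 = 0x87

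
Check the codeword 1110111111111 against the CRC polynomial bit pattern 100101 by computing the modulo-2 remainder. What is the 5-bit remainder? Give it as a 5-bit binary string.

Modulo-2 division of 1110111111111 by 100101:
  pos 0: 111011 XOR 100101 = 011110
  pos 1: 111101 XOR 100101 = 011000
  pos 2: 110001 XOR 100101 = 010100
  pos 3: 101001 XOR 100101 = 001100
  pos 5: 110011 XOR 100101 = 010110
  pos 6: 101101 XOR 100101 = 001000
Remainder = 10001 (nonzero — an error is detected).

10001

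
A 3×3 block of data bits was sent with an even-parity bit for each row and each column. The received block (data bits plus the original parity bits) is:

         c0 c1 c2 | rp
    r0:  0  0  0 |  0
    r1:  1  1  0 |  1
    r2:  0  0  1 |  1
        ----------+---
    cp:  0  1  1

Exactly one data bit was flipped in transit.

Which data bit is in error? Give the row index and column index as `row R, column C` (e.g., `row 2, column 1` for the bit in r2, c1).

Recompute each row's even parity and compare to rp:
  r0: data parity 0, sent rp 0 → ok
  r1: data parity 0, sent rp 1 → mismatch
  r2: data parity 1, sent rp 1 → ok
Recompute each column's even parity and compare to cp:
  c0: data parity 1, sent cp 0 → mismatch
  c1: data parity 1, sent cp 1 → ok
  c2: data parity 1, sent cp 1 → ok
Exactly one row (r1) and one column (c0) fail → the flipped bit is at their intersection.

row 1, column 0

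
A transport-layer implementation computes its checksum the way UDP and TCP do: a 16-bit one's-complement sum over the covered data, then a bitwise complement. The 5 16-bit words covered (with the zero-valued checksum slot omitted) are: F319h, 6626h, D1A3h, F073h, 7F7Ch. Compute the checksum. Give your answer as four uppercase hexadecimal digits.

652B

One's-complement addition (fold any carry out of bit 15 back into bit 0):
  0xF319 + 0x6626 = 0x1593F → wrap carry → 0x5940
  0x5940 + 0xD1A3 = 0x12AE3 → wrap carry → 0x2AE4
  0x2AE4 + 0xF073 = 0x11B57 → wrap carry → 0x1B58
  0x1B58 + 0x7F7C = 0x09AD4
One's-complement sum = 0x9AD4.
Checksum = ~0x9AD4 & 0xFFFF = 0x652B.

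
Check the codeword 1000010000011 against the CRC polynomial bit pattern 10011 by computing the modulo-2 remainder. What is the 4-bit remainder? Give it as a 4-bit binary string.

0111

Modulo-2 division of 1000010000011 by 10011:
  pos 0: 10000 XOR 10011 = 00011
  pos 3: 11100 XOR 10011 = 01111
  pos 4: 11110 XOR 10011 = 01101
  pos 5: 11010 XOR 10011 = 01001
  pos 6: 10010 XOR 10011 = 00001
Remainder = 0111 (nonzero — an error is detected).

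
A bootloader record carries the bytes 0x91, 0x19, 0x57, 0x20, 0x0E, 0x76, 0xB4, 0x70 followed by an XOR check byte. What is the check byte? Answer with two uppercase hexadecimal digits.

XOR the bytes together:
  start with 0x91
  0x91 ⊕ 0x19 = 0x88
  0x88 ⊕ 0x57 = 0xDF
  0xDF ⊕ 0x20 = 0xFF
  0xFF ⊕ 0x0E = 0xF1
  0xF1 ⊕ 0x76 = 0x87
  0x87 ⊕ 0xB4 = 0x33
  0x33 ⊕ 0x70 = 0x43

43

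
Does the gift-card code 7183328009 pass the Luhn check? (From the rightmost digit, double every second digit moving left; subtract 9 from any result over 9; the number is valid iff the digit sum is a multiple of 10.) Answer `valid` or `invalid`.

valid

From the right, keep odd positions and double even positions (subtract 9 from any doubled value over 9):
  doubled (positions 2,4,...): 0 7 6 7 5 → sum 25
  kept (positions 1,3,...): 9 0 2 3 1 → sum 15
Total = 40.
40 mod 10 = 0, so the number is valid.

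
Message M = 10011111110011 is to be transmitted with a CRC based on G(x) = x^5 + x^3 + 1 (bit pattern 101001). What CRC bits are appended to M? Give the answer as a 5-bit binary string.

Append 5 zeros: 1001111111001100000. Divide by 101001 (XOR where the leading bit is 1):
  pos 0: 100111 XOR 101001 = 001110
  pos 2: 111011 XOR 101001 = 010010
  pos 3: 100101 XOR 101001 = 001100
  pos 5: 110010 XOR 101001 = 011011
  pos 6: 110110 XOR 101001 = 011111
  pos 7: 111111 XOR 101001 = 010110
  pos 8: 101101 XOR 101001 = 000100
  pos 11: 100000 XOR 101001 = 001001
  pos 13: 100100 XOR 101001 = 001101
Remainder (last 5 bits) = 01101. This is the CRC / FCS.

01101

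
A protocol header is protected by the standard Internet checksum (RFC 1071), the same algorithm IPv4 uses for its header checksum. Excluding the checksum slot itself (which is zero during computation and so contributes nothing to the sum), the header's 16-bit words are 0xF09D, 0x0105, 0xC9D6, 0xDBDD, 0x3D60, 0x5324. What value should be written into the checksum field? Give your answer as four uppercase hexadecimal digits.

One's-complement addition (fold any carry out of bit 15 back into bit 0):
  0xF09D + 0x0105 = 0x0F1A2
  0xF1A2 + 0xC9D6 = 0x1BB78 → wrap carry → 0xBB79
  0xBB79 + 0xDBDD = 0x19756 → wrap carry → 0x9757
  0x9757 + 0x3D60 = 0x0D4B7
  0xD4B7 + 0x5324 = 0x127DB → wrap carry → 0x27DC
One's-complement sum = 0x27DC.
Checksum = ~0x27DC & 0xFFFF = 0xD823.

D823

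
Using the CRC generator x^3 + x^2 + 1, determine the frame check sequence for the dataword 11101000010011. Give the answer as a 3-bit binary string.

Append 3 zeros: 11101000010011000. Divide by 1101 (XOR where the leading bit is 1):
  pos 0: 1110 XOR 1101 = 0011
  pos 2: 1110 XOR 1101 = 0011
  pos 4: 1100 XOR 1101 = 0001
  pos 7: 1010 XOR 1101 = 0111
  pos 8: 1110 XOR 1101 = 0011
  pos 10: 1111 XOR 1101 = 0010
  pos 12: 1000 XOR 1101 = 0101
  pos 13: 1010 XOR 1101 = 0111
Remainder (last 3 bits) = 111. This is the CRC / FCS.

111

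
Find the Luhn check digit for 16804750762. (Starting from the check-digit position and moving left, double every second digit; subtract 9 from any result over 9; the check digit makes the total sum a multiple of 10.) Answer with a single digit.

4

Partial digits right→left: 2 6 7 0 5 7 4 0 8 6 1
Double every second digit counting from the check-digit position (so the 1st, 3rd, 5th, ... of the partial from the right).
  doubled (with −9 where >9): 4 5 1 8 7 2 → sum 27
  kept as-is: 6 0 7 0 6 → sum 19
Total = 27 + 19 = 46.
Check digit = (10 − (46 mod 10)) mod 10 = 4.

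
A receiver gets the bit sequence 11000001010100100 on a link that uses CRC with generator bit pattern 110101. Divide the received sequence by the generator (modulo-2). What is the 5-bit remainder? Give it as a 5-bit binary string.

Modulo-2 division of 11000001010100100 by 110101:
  pos 0: 110000 XOR 110101 = 000101
  pos 3: 101010 XOR 110101 = 011111
  pos 4: 111111 XOR 110101 = 001010
  pos 6: 101001 XOR 110101 = 011100
  pos 7: 111000 XOR 110101 = 001101
  pos 9: 110101 XOR 110101 = 000000
Remainder = 00000 (zero — the frame passes the CRC check).

00000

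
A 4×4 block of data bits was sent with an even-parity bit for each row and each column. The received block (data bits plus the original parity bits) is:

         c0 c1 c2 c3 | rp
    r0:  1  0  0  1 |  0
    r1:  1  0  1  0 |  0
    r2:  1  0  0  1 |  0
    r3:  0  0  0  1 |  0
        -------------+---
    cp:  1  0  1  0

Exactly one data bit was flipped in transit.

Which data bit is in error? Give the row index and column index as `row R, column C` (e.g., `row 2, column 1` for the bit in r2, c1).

Recompute each row's even parity and compare to rp:
  r0: data parity 0, sent rp 0 → ok
  r1: data parity 0, sent rp 0 → ok
  r2: data parity 0, sent rp 0 → ok
  r3: data parity 1, sent rp 0 → mismatch
Recompute each column's even parity and compare to cp:
  c0: data parity 1, sent cp 1 → ok
  c1: data parity 0, sent cp 0 → ok
  c2: data parity 1, sent cp 1 → ok
  c3: data parity 1, sent cp 0 → mismatch
Exactly one row (r3) and one column (c3) fail → the flipped bit is at their intersection.

row 3, column 3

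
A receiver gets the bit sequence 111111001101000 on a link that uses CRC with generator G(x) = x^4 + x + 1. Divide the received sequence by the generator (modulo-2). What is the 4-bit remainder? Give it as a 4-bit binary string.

Modulo-2 division of 111111001101000 by 10011:
  pos 0: 11111 XOR 10011 = 01100
  pos 1: 11001 XOR 10011 = 01010
  pos 2: 10100 XOR 10011 = 00111
  pos 4: 11101 XOR 10011 = 01110
  pos 5: 11101 XOR 10011 = 01110
  pos 6: 11100 XOR 10011 = 01111
  pos 7: 11111 XOR 10011 = 01100
  pos 8: 11000 XOR 10011 = 01011
  pos 9: 10110 XOR 10011 = 00101
Remainder = 1010 (nonzero — an error is detected).

1010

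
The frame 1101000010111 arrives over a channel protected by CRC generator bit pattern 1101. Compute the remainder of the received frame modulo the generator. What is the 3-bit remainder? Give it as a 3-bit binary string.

Modulo-2 division of 1101000010111 by 1101:
  pos 0: 1101 XOR 1101 = 0000
  pos 8: 1011 XOR 1101 = 0110
  pos 9: 1101 XOR 1101 = 0000
Remainder = 000 (zero — the frame passes the CRC check).

000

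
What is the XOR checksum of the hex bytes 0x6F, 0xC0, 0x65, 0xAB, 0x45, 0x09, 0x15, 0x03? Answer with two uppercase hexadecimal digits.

3B

XOR the bytes together:
  start with 0x6F
  0x6F ⊕ 0xC0 = 0xAF
  0xAF ⊕ 0x65 = 0xCA
  0xCA ⊕ 0xAB = 0x61
  0x61 ⊕ 0x45 = 0x24
  0x24 ⊕ 0x09 = 0x2D
  0x2D ⊕ 0x15 = 0x38
  0x38 ⊕ 0x03 = 0x3B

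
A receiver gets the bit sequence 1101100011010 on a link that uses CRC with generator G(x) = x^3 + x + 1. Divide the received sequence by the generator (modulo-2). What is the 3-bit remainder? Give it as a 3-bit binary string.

Modulo-2 division of 1101100011010 by 1011:
  pos 0: 1101 XOR 1011 = 0110
  pos 1: 1101 XOR 1011 = 0110
  pos 2: 1100 XOR 1011 = 0111
  pos 3: 1110 XOR 1011 = 0101
  pos 4: 1010 XOR 1011 = 0001
  pos 7: 1110 XOR 1011 = 0101
  pos 8: 1011 XOR 1011 = 0000
Remainder = 000 (zero — the frame passes the CRC check).

000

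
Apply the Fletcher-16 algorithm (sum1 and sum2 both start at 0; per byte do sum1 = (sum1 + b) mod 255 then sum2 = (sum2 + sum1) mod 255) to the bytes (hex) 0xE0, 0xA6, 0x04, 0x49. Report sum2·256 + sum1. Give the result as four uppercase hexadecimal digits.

C8D4

Running sums (mod 255):
  after byte 0 (0xE0): sum1=224, sum2=224
  after byte 1 (0xA6): sum1=135, sum2=104
  after byte 2 (0x04): sum1=139, sum2=243
  after byte 3 (0x49): sum1=212, sum2=200
Checksum = sum2·256 + sum1 = 200·256 + 212 = 51412 = 0xC8D4.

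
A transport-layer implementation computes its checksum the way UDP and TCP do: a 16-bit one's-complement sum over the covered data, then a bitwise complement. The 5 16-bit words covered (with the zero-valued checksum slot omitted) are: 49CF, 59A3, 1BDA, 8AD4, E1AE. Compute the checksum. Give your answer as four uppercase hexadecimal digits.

D42F

One's-complement addition (fold any carry out of bit 15 back into bit 0):
  0x49CF + 0x59A3 = 0x0A372
  0xA372 + 0x1BDA = 0x0BF4C
  0xBF4C + 0x8AD4 = 0x14A20 → wrap carry → 0x4A21
  0x4A21 + 0xE1AE = 0x12BCF → wrap carry → 0x2BD0
One's-complement sum = 0x2BD0.
Checksum = ~0x2BD0 & 0xFFFF = 0xD42F.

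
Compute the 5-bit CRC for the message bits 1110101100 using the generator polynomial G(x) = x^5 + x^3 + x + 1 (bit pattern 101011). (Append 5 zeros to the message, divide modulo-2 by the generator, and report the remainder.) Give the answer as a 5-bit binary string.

Append 5 zeros: 111010110000000. Divide by 101011 (XOR where the leading bit is 1):
  pos 0: 111010 XOR 101011 = 010001
  pos 1: 100011 XOR 101011 = 001000
  pos 3: 100010 XOR 101011 = 001001
  pos 5: 100100 XOR 101011 = 001111
  pos 7: 111100 XOR 101011 = 010111
  pos 8: 101110 XOR 101011 = 000101
Remainder (last 5 bits) = 01010. This is the CRC / FCS.

01010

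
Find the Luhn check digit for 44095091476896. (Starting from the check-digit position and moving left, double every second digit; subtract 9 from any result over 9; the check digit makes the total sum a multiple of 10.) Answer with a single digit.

Partial digits right→left: 6 9 8 6 7 4 1 9 0 5 9 0 4 4
Double every second digit counting from the check-digit position (so the 1st, 3rd, 5th, ... of the partial from the right).
  doubled (with −9 where >9): 3 7 5 2 0 9 8 → sum 34
  kept as-is: 9 6 4 9 5 0 4 → sum 37
Total = 34 + 37 = 71.
Check digit = (10 − (71 mod 10)) mod 10 = 9.

9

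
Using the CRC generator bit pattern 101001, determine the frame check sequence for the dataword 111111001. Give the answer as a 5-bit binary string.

11001

Append 5 zeros: 11111100100000. Divide by 101001 (XOR where the leading bit is 1):
  pos 0: 111111 XOR 101001 = 010110
  pos 1: 101100 XOR 101001 = 000101
  pos 4: 101010 XOR 101001 = 000011
  pos 8: 110000 XOR 101001 = 011001
Remainder (last 5 bits) = 11001. This is the CRC / FCS.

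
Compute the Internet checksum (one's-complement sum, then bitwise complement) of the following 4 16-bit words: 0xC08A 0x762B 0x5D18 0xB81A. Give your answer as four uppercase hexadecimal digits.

B416

One's-complement addition (fold any carry out of bit 15 back into bit 0):
  0xC08A + 0x762B = 0x136B5 → wrap carry → 0x36B6
  0x36B6 + 0x5D18 = 0x093CE
  0x93CE + 0xB81A = 0x14BE8 → wrap carry → 0x4BE9
One's-complement sum = 0x4BE9.
Checksum = ~0x4BE9 & 0xFFFF = 0xB416.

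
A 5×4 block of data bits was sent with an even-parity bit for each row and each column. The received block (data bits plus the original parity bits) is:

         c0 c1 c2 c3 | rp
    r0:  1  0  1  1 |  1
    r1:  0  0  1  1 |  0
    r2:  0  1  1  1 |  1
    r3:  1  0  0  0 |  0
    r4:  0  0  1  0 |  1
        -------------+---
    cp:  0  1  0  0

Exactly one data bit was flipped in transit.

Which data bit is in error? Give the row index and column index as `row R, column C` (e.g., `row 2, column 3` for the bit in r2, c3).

Recompute each row's even parity and compare to rp:
  r0: data parity 1, sent rp 1 → ok
  r1: data parity 0, sent rp 0 → ok
  r2: data parity 1, sent rp 1 → ok
  r3: data parity 1, sent rp 0 → mismatch
  r4: data parity 1, sent rp 1 → ok
Recompute each column's even parity and compare to cp:
  c0: data parity 0, sent cp 0 → ok
  c1: data parity 1, sent cp 1 → ok
  c2: data parity 0, sent cp 0 → ok
  c3: data parity 1, sent cp 0 → mismatch
Exactly one row (r3) and one column (c3) fail → the flipped bit is at their intersection.

row 3, column 3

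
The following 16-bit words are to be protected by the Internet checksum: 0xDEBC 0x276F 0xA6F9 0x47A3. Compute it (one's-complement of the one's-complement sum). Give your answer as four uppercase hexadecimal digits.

One's-complement addition (fold any carry out of bit 15 back into bit 0):
  0xDEBC + 0x276F = 0x1062B → wrap carry → 0x062C
  0x062C + 0xA6F9 = 0x0AD25
  0xAD25 + 0x47A3 = 0x0F4C8
One's-complement sum = 0xF4C8.
Checksum = ~0xF4C8 & 0xFFFF = 0x0B37.

0B37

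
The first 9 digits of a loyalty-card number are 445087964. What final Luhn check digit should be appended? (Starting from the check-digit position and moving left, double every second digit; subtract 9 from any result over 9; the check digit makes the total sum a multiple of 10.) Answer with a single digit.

0

Partial digits right→left: 4 6 9 7 8 0 5 4 4
Double every second digit counting from the check-digit position (so the 1st, 3rd, 5th, ... of the partial from the right).
  doubled (with −9 where >9): 8 9 7 1 8 → sum 33
  kept as-is: 6 7 0 4 → sum 17
Total = 33 + 17 = 50.
Check digit = (10 − (50 mod 10)) mod 10 = 0.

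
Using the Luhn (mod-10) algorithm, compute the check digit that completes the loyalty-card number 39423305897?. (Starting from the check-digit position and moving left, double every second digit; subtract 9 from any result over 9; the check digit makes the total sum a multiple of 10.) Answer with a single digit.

0

Partial digits right→left: 7 9 8 5 0 3 3 2 4 9 3
Double every second digit counting from the check-digit position (so the 1st, 3rd, 5th, ... of the partial from the right).
  doubled (with −9 where >9): 5 7 0 6 8 6 → sum 32
  kept as-is: 9 5 3 2 9 → sum 28
Total = 32 + 28 = 60.
Check digit = (10 − (60 mod 10)) mod 10 = 0.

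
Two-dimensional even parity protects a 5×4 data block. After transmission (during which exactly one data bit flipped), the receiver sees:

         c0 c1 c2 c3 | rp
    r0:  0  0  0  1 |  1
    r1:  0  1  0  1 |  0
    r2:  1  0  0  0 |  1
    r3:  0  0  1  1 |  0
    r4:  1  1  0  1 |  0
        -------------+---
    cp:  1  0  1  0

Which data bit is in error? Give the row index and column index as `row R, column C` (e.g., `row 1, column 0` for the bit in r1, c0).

row 4, column 0

Recompute each row's even parity and compare to rp:
  r0: data parity 1, sent rp 1 → ok
  r1: data parity 0, sent rp 0 → ok
  r2: data parity 1, sent rp 1 → ok
  r3: data parity 0, sent rp 0 → ok
  r4: data parity 1, sent rp 0 → mismatch
Recompute each column's even parity and compare to cp:
  c0: data parity 0, sent cp 1 → mismatch
  c1: data parity 0, sent cp 0 → ok
  c2: data parity 1, sent cp 1 → ok
  c3: data parity 0, sent cp 0 → ok
Exactly one row (r4) and one column (c0) fail → the flipped bit is at their intersection.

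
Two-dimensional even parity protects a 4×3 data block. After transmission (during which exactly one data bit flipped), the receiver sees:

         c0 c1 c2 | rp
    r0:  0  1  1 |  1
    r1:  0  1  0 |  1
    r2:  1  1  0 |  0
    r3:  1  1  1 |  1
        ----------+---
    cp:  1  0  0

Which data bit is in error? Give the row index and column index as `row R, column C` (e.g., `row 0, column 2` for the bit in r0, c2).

row 0, column 0

Recompute each row's even parity and compare to rp:
  r0: data parity 0, sent rp 1 → mismatch
  r1: data parity 1, sent rp 1 → ok
  r2: data parity 0, sent rp 0 → ok
  r3: data parity 1, sent rp 1 → ok
Recompute each column's even parity and compare to cp:
  c0: data parity 0, sent cp 1 → mismatch
  c1: data parity 0, sent cp 0 → ok
  c2: data parity 0, sent cp 0 → ok
Exactly one row (r0) and one column (c0) fail → the flipped bit is at their intersection.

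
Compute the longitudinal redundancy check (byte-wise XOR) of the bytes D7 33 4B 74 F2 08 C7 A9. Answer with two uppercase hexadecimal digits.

XOR the bytes together:
  start with 0xD7
  0xD7 ⊕ 0x33 = 0xE4
  0xE4 ⊕ 0x4B = 0xAF
  0xAF ⊕ 0x74 = 0xDB
  0xDB ⊕ 0xF2 = 0x29
  0x29 ⊕ 0x08 = 0x21
  0x21 ⊕ 0xC7 = 0xE6
  0xE6 ⊕ 0xA9 = 0x4F

4F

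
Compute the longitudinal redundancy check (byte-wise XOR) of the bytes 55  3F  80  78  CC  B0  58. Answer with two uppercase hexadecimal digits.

B6

XOR the bytes together:
  start with 0x55
  0x55 ⊕ 0x3F = 0x6A
  0x6A ⊕ 0x80 = 0xEA
  0xEA ⊕ 0x78 = 0x92
  0x92 ⊕ 0xCC = 0x5E
  0x5E ⊕ 0xB0 = 0xEE
  0xEE ⊕ 0x58 = 0xB6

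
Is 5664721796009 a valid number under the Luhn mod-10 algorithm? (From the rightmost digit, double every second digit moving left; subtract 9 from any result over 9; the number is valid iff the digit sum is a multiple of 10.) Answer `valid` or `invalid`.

From the right, keep odd positions and double even positions (subtract 9 from any doubled value over 9):
  doubled (positions 2,4,...): 0 3 5 4 8 3 → sum 23
  kept (positions 1,3,...): 9 0 9 1 7 6 5 → sum 37
Total = 60.
60 mod 10 = 0, so the number is valid.

valid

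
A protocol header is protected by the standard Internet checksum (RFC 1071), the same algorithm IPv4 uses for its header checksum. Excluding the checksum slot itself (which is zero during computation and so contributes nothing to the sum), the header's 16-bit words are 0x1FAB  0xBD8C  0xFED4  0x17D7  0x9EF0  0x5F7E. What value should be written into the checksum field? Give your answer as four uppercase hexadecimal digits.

0DAD

One's-complement addition (fold any carry out of bit 15 back into bit 0):
  0x1FAB + 0xBD8C = 0x0DD37
  0xDD37 + 0xFED4 = 0x1DC0B → wrap carry → 0xDC0C
  0xDC0C + 0x17D7 = 0x0F3E3
  0xF3E3 + 0x9EF0 = 0x192D3 → wrap carry → 0x92D4
  0x92D4 + 0x5F7E = 0x0F252
One's-complement sum = 0xF252.
Checksum = ~0xF252 & 0xFFFF = 0x0DAD.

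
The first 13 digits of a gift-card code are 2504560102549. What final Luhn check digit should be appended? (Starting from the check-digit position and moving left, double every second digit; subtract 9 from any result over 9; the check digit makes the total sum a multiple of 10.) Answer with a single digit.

Partial digits right→left: 9 4 5 2 0 1 0 6 5 4 0 5 2
Double every second digit counting from the check-digit position (so the 1st, 3rd, 5th, ... of the partial from the right).
  doubled (with −9 where >9): 9 1 0 0 1 0 4 → sum 15
  kept as-is: 4 2 1 6 4 5 → sum 22
Total = 15 + 22 = 37.
Check digit = (10 − (37 mod 10)) mod 10 = 3.

3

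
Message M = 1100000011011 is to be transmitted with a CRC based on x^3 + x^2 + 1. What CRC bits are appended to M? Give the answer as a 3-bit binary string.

Append 3 zeros: 1100000011011000. Divide by 1101 (XOR where the leading bit is 1):
  pos 0: 1100 XOR 1101 = 0001
  pos 3: 1000 XOR 1101 = 0101
  pos 4: 1010 XOR 1101 = 0111
  pos 5: 1111 XOR 1101 = 0010
  pos 7: 1010 XOR 1101 = 0111
  pos 8: 1111 XOR 1101 = 0010
  pos 10: 1010 XOR 1101 = 0111
  pos 11: 1110 XOR 1101 = 0011
Remainder (last 3 bits) = 110. This is the CRC / FCS.

110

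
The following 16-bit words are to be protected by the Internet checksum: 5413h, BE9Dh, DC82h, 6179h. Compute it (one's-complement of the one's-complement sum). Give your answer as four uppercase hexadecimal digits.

One's-complement addition (fold any carry out of bit 15 back into bit 0):
  0x5413 + 0xBE9D = 0x112B0 → wrap carry → 0x12B1
  0x12B1 + 0xDC82 = 0x0EF33
  0xEF33 + 0x6179 = 0x150AC → wrap carry → 0x50AD
One's-complement sum = 0x50AD.
Checksum = ~0x50AD & 0xFFFF = 0xAF52.

AF52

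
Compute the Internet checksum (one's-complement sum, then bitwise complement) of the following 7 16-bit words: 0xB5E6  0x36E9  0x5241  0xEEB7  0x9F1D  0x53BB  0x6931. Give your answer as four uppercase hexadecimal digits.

One's-complement addition (fold any carry out of bit 15 back into bit 0):
  0xB5E6 + 0x36E9 = 0x0ECCF
  0xECCF + 0x5241 = 0x13F10 → wrap carry → 0x3F11
  0x3F11 + 0xEEB7 = 0x12DC8 → wrap carry → 0x2DC9
  0x2DC9 + 0x9F1D = 0x0CCE6
  0xCCE6 + 0x53BB = 0x120A1 → wrap carry → 0x20A2
  0x20A2 + 0x6931 = 0x089D3
One's-complement sum = 0x89D3.
Checksum = ~0x89D3 & 0xFFFF = 0x762C.

762C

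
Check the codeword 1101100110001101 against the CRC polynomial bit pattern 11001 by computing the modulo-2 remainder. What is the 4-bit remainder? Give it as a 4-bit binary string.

0111

Modulo-2 division of 1101100110001101 by 11001:
  pos 0: 11011 XOR 11001 = 00010
  pos 3: 10001 XOR 11001 = 01000
  pos 4: 10001 XOR 11001 = 01000
  pos 5: 10000 XOR 11001 = 01001
  pos 6: 10010 XOR 11001 = 01011
  pos 7: 10110 XOR 11001 = 01111
  pos 8: 11111 XOR 11001 = 00110
  pos 10: 11010 XOR 11001 = 00011
Remainder = 0111 (nonzero — an error is detected).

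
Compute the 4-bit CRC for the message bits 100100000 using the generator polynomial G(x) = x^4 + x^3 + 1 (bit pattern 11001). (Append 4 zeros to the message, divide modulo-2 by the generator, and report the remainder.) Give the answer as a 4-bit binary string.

Append 4 zeros: 1001000000000. Divide by 11001 (XOR where the leading bit is 1):
  pos 0: 10010 XOR 11001 = 01011
  pos 1: 10110 XOR 11001 = 01111
  pos 2: 11110 XOR 11001 = 00111
  pos 4: 11100 XOR 11001 = 00101
  pos 6: 10100 XOR 11001 = 01101
  pos 7: 11010 XOR 11001 = 00011
Remainder (last 4 bits) = 0110. This is the CRC / FCS.

0110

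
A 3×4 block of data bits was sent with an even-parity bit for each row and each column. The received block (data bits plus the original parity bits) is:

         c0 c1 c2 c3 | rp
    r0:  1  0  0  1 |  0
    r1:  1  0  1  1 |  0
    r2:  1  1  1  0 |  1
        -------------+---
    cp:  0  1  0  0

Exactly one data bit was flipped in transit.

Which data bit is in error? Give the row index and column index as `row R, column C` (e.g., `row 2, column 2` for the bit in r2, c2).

Recompute each row's even parity and compare to rp:
  r0: data parity 0, sent rp 0 → ok
  r1: data parity 1, sent rp 0 → mismatch
  r2: data parity 1, sent rp 1 → ok
Recompute each column's even parity and compare to cp:
  c0: data parity 1, sent cp 0 → mismatch
  c1: data parity 1, sent cp 1 → ok
  c2: data parity 0, sent cp 0 → ok
  c3: data parity 0, sent cp 0 → ok
Exactly one row (r1) and one column (c0) fail → the flipped bit is at their intersection.

row 1, column 0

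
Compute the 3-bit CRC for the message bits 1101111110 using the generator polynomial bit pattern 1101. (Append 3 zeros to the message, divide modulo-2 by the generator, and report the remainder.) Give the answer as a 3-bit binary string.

001

Append 3 zeros: 1101111110000. Divide by 1101 (XOR where the leading bit is 1):
  pos 0: 1101 XOR 1101 = 0000
  pos 4: 1111 XOR 1101 = 0010
  pos 6: 1010 XOR 1101 = 0111
  pos 7: 1110 XOR 1101 = 0011
  pos 9: 1100 XOR 1101 = 0001
Remainder (last 3 bits) = 001. This is the CRC / FCS.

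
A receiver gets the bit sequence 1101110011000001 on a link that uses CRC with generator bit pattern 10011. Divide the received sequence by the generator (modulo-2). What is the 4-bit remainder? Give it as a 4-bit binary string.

1000

Modulo-2 division of 1101110011000001 by 10011:
  pos 0: 11011 XOR 10011 = 01000
  pos 1: 10001 XOR 10011 = 00010
  pos 4: 10001 XOR 10011 = 00010
  pos 7: 10100 XOR 10011 = 00111
  pos 9: 11100 XOR 10011 = 01111
  pos 10: 11110 XOR 10011 = 01101
  pos 11: 11011 XOR 10011 = 01000
Remainder = 1000 (nonzero — an error is detected).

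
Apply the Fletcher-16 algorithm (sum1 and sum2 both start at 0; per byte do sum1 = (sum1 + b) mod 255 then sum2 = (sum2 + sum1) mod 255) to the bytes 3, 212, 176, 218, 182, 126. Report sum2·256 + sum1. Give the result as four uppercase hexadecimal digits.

Running sums (mod 255):
  after byte 0 (3): sum1=3, sum2=3
  after byte 1 (212): sum1=215, sum2=218
  after byte 2 (176): sum1=136, sum2=99
  after byte 3 (218): sum1=99, sum2=198
  after byte 4 (182): sum1=26, sum2=224
  after byte 5 (126): sum1=152, sum2=121
Checksum = sum2·256 + sum1 = 121·256 + 152 = 31128 = 0x7998.

7998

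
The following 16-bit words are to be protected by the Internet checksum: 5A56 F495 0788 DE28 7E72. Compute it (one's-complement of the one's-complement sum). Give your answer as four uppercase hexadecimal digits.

One's-complement addition (fold any carry out of bit 15 back into bit 0):
  0x5A56 + 0xF495 = 0x14EEB → wrap carry → 0x4EEC
  0x4EEC + 0x0788 = 0x05674
  0x5674 + 0xDE28 = 0x1349C → wrap carry → 0x349D
  0x349D + 0x7E72 = 0x0B30F
One's-complement sum = 0xB30F.
Checksum = ~0xB30F & 0xFFFF = 0x4CF0.

4CF0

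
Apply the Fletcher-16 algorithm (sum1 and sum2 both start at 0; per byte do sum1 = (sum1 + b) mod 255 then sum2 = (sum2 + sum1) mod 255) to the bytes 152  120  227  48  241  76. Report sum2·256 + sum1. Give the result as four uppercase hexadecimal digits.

Running sums (mod 255):
  after byte 0 (152): sum1=152, sum2=152
  after byte 1 (120): sum1=17, sum2=169
  after byte 2 (227): sum1=244, sum2=158
  after byte 3 (48): sum1=37, sum2=195
  after byte 4 (241): sum1=23, sum2=218
  after byte 5 (76): sum1=99, sum2=62
Checksum = sum2·256 + sum1 = 62·256 + 99 = 15971 = 0x3E63.

3E63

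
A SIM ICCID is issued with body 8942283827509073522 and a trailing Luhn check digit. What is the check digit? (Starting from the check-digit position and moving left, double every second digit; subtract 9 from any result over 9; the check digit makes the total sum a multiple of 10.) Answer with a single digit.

2

Partial digits right→left: 2 2 5 3 7 0 9 0 5 7 2 8 3 8 2 2 4 9 8
Double every second digit counting from the check-digit position (so the 1st, 3rd, 5th, ... of the partial from the right).
  doubled (with −9 where >9): 4 1 5 9 1 4 6 4 8 7 → sum 49
  kept as-is: 2 3 0 0 7 8 8 2 9 → sum 39
Total = 49 + 39 = 88.
Check digit = (10 − (88 mod 10)) mod 10 = 2.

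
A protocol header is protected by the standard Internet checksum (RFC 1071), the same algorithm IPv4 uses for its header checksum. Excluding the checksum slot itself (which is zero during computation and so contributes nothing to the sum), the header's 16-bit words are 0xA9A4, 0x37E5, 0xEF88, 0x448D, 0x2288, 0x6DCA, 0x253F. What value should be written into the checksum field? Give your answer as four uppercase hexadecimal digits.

34CE

One's-complement addition (fold any carry out of bit 15 back into bit 0):
  0xA9A4 + 0x37E5 = 0x0E189
  0xE189 + 0xEF88 = 0x1D111 → wrap carry → 0xD112
  0xD112 + 0x448D = 0x1159F → wrap carry → 0x15A0
  0x15A0 + 0x2288 = 0x03828
  0x3828 + 0x6DCA = 0x0A5F2
  0xA5F2 + 0x253F = 0x0CB31
One's-complement sum = 0xCB31.
Checksum = ~0xCB31 & 0xFFFF = 0x34CE.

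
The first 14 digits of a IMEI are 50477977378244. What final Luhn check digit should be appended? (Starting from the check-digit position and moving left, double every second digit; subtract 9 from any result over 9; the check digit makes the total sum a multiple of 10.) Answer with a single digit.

Partial digits right→left: 4 4 2 8 7 3 7 7 9 7 7 4 0 5
Double every second digit counting from the check-digit position (so the 1st, 3rd, 5th, ... of the partial from the right).
  doubled (with −9 where >9): 8 4 5 5 9 5 0 → sum 36
  kept as-is: 4 8 3 7 7 4 5 → sum 38
Total = 36 + 38 = 74.
Check digit = (10 − (74 mod 10)) mod 10 = 6.

6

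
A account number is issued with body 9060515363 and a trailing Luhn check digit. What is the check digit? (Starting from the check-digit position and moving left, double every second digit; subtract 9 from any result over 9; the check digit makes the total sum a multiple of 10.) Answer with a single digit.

Partial digits right→left: 3 6 3 5 1 5 0 6 0 9
Double every second digit counting from the check-digit position (so the 1st, 3rd, 5th, ... of the partial from the right).
  doubled (with −9 where >9): 6 6 2 0 0 → sum 14
  kept as-is: 6 5 5 6 9 → sum 31
Total = 14 + 31 = 45.
Check digit = (10 − (45 mod 10)) mod 10 = 5.

5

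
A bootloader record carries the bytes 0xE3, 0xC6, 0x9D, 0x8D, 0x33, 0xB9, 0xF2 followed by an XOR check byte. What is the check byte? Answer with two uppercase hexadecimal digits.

4D

XOR the bytes together:
  start with 0xE3
  0xE3 ⊕ 0xC6 = 0x25
  0x25 ⊕ 0x9D = 0xB8
  0xB8 ⊕ 0x8D = 0x35
  0x35 ⊕ 0x33 = 0x06
  0x06 ⊕ 0xB9 = 0xBF
  0xBF ⊕ 0xF2 = 0x4D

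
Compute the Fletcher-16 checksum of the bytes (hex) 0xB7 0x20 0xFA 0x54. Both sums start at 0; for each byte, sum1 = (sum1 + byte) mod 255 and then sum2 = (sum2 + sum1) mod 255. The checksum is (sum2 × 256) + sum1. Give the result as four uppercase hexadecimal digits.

8927

Running sums (mod 255):
  after byte 0 (0xB7): sum1=183, sum2=183
  after byte 1 (0x20): sum1=215, sum2=143
  after byte 2 (0xFA): sum1=210, sum2=98
  after byte 3 (0x54): sum1=39, sum2=137
Checksum = sum2·256 + sum1 = 137·256 + 39 = 35111 = 0x8927.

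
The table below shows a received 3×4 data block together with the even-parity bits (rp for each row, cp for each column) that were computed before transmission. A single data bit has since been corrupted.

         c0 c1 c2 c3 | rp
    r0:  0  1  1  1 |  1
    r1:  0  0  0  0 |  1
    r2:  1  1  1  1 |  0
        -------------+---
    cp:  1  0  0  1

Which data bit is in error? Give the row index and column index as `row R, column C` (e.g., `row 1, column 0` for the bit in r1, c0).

row 1, column 3

Recompute each row's even parity and compare to rp:
  r0: data parity 1, sent rp 1 → ok
  r1: data parity 0, sent rp 1 → mismatch
  r2: data parity 0, sent rp 0 → ok
Recompute each column's even parity and compare to cp:
  c0: data parity 1, sent cp 1 → ok
  c1: data parity 0, sent cp 0 → ok
  c2: data parity 0, sent cp 0 → ok
  c3: data parity 0, sent cp 1 → mismatch
Exactly one row (r1) and one column (c3) fail → the flipped bit is at their intersection.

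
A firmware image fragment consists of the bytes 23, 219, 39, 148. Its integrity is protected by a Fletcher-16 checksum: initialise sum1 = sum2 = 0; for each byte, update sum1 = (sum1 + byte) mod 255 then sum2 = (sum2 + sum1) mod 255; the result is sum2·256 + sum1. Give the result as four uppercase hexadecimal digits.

Running sums (mod 255):
  after byte 0 (23): sum1=23, sum2=23
  after byte 1 (219): sum1=242, sum2=10
  after byte 2 (39): sum1=26, sum2=36
  after byte 3 (148): sum1=174, sum2=210
Checksum = sum2·256 + sum1 = 210·256 + 174 = 53934 = 0xD2AE.

D2AE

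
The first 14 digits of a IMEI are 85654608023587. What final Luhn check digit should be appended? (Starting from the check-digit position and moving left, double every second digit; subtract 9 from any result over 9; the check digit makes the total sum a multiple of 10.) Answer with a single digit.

9

Partial digits right→left: 7 8 5 3 2 0 8 0 6 4 5 6 5 8
Double every second digit counting from the check-digit position (so the 1st, 3rd, 5th, ... of the partial from the right).
  doubled (with −9 where >9): 5 1 4 7 3 1 1 → sum 22
  kept as-is: 8 3 0 0 4 6 8 → sum 29
Total = 22 + 29 = 51.
Check digit = (10 − (51 mod 10)) mod 10 = 9.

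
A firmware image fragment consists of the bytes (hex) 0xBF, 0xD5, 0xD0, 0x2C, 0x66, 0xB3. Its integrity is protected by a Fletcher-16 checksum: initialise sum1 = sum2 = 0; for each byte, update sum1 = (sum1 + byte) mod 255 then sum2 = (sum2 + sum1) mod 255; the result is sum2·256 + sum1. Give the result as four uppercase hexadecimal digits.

F3AC

Running sums (mod 255):
  after byte 0 (0xBF): sum1=191, sum2=191
  after byte 1 (0xD5): sum1=149, sum2=85
  after byte 2 (0xD0): sum1=102, sum2=187
  after byte 3 (0x2C): sum1=146, sum2=78
  after byte 4 (0x66): sum1=248, sum2=71
  after byte 5 (0xB3): sum1=172, sum2=243
Checksum = sum2·256 + sum1 = 243·256 + 172 = 62380 = 0xF3AC.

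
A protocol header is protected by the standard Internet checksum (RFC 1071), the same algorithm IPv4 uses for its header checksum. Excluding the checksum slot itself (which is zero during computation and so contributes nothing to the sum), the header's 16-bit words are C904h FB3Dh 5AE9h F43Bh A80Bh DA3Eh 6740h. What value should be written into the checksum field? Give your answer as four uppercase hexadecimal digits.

030D

One's-complement addition (fold any carry out of bit 15 back into bit 0):
  0xC904 + 0xFB3D = 0x1C441 → wrap carry → 0xC442
  0xC442 + 0x5AE9 = 0x11F2B → wrap carry → 0x1F2C
  0x1F2C + 0xF43B = 0x11367 → wrap carry → 0x1368
  0x1368 + 0xA80B = 0x0BB73
  0xBB73 + 0xDA3E = 0x195B1 → wrap carry → 0x95B2
  0x95B2 + 0x6740 = 0x0FCF2
One's-complement sum = 0xFCF2.
Checksum = ~0xFCF2 & 0xFFFF = 0x030D.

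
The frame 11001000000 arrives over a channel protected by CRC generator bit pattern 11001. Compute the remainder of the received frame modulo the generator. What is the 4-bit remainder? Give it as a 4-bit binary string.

Modulo-2 division of 11001000000 by 11001:
  pos 0: 11001 XOR 11001 = 00000
Remainder = 0000 (zero — the frame passes the CRC check).

0000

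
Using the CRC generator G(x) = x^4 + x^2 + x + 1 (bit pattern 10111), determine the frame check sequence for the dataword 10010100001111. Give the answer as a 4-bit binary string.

Append 4 zeros: 100101000011110000. Divide by 10111 (XOR where the leading bit is 1):
  pos 0: 10010 XOR 10111 = 00101
  pos 2: 10110 XOR 10111 = 00001
  pos 6: 10001 XOR 10111 = 00110
  pos 8: 11011 XOR 10111 = 01100
  pos 9: 11001 XOR 10111 = 01110
  pos 10: 11100 XOR 10111 = 01011
  pos 11: 10110 XOR 10111 = 00001
Remainder (last 4 bits) = 0100. This is the CRC / FCS.

0100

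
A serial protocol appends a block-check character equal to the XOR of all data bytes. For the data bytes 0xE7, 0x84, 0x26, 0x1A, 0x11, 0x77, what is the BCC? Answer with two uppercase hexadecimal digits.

39

XOR the bytes together:
  start with 0xE7
  0xE7 ⊕ 0x84 = 0x63
  0x63 ⊕ 0x26 = 0x45
  0x45 ⊕ 0x1A = 0x5F
  0x5F ⊕ 0x11 = 0x4E
  0x4E ⊕ 0x77 = 0x39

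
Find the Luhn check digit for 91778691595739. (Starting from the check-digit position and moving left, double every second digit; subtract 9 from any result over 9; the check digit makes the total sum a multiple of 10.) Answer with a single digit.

9

Partial digits right→left: 9 3 7 5 9 5 1 9 6 8 7 7 1 9
Double every second digit counting from the check-digit position (so the 1st, 3rd, 5th, ... of the partial from the right).
  doubled (with −9 where >9): 9 5 9 2 3 5 2 → sum 35
  kept as-is: 3 5 5 9 8 7 9 → sum 46
Total = 35 + 46 = 81.
Check digit = (10 − (81 mod 10)) mod 10 = 9.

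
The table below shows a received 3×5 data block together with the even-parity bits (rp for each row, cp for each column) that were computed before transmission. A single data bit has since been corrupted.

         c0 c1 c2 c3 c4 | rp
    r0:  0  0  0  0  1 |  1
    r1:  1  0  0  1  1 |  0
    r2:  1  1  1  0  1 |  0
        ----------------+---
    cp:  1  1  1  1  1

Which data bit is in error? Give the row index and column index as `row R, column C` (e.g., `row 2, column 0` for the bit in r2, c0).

Recompute each row's even parity and compare to rp:
  r0: data parity 1, sent rp 1 → ok
  r1: data parity 1, sent rp 0 → mismatch
  r2: data parity 0, sent rp 0 → ok
Recompute each column's even parity and compare to cp:
  c0: data parity 0, sent cp 1 → mismatch
  c1: data parity 1, sent cp 1 → ok
  c2: data parity 1, sent cp 1 → ok
  c3: data parity 1, sent cp 1 → ok
  c4: data parity 1, sent cp 1 → ok
Exactly one row (r1) and one column (c0) fail → the flipped bit is at their intersection.

row 1, column 0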